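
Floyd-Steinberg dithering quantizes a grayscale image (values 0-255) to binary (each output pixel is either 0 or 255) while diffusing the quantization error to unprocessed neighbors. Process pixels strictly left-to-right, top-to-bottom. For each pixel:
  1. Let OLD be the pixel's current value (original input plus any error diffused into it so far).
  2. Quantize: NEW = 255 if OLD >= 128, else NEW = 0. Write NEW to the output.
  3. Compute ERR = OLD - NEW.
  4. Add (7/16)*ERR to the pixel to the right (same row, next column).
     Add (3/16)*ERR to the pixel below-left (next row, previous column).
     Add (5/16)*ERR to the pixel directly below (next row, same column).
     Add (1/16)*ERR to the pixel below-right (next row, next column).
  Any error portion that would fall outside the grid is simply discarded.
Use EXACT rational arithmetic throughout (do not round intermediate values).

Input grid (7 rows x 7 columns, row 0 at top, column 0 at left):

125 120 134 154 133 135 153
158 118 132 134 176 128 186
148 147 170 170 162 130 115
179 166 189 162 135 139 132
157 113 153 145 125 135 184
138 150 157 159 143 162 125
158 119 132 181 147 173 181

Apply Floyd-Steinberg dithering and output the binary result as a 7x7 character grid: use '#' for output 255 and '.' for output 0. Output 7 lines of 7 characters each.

Answer: .#.#.#.
#.#.###
#.##..#
##.##.#
.##.#.#
#.#.##.
#.##.##

Derivation:
(0,0): OLD=125 → NEW=0, ERR=125
(0,1): OLD=2795/16 → NEW=255, ERR=-1285/16
(0,2): OLD=25309/256 → NEW=0, ERR=25309/256
(0,3): OLD=807947/4096 → NEW=255, ERR=-236533/4096
(0,4): OLD=7060557/65536 → NEW=0, ERR=7060557/65536
(0,5): OLD=190981659/1048576 → NEW=255, ERR=-76405221/1048576
(0,6): OLD=2032077501/16777216 → NEW=0, ERR=2032077501/16777216
(1,0): OLD=46593/256 → NEW=255, ERR=-18687/256
(1,1): OLD=178823/2048 → NEW=0, ERR=178823/2048
(1,2): OLD=12140435/65536 → NEW=255, ERR=-4571245/65536
(1,3): OLD=29312151/262144 → NEW=0, ERR=29312151/262144
(1,4): OLD=4048606693/16777216 → NEW=255, ERR=-229583387/16777216
(1,5): OLD=17271986037/134217728 → NEW=255, ERR=-16953534603/134217728
(1,6): OLD=352260448059/2147483648 → NEW=255, ERR=-195347882181/2147483648
(2,0): OLD=4638653/32768 → NEW=255, ERR=-3717187/32768
(2,1): OLD=112214127/1048576 → NEW=0, ERR=112214127/1048576
(2,2): OLD=3715229197/16777216 → NEW=255, ERR=-562960883/16777216
(2,3): OLD=24607100389/134217728 → NEW=255, ERR=-9618420251/134217728
(2,4): OLD=117763645621/1073741824 → NEW=0, ERR=117763645621/1073741824
(2,5): OLD=4143743938215/34359738368 → NEW=0, ERR=4143743938215/34359738368
(2,6): OLD=72260190731777/549755813888 → NEW=255, ERR=-67927541809663/549755813888
(3,0): OLD=2745014125/16777216 → NEW=255, ERR=-1533175955/16777216
(3,1): OLD=19606550889/134217728 → NEW=255, ERR=-14618969751/134217728
(3,2): OLD=133265666699/1073741824 → NEW=0, ERR=133265666699/1073741824
(3,3): OLD=912130776253/4294967296 → NEW=255, ERR=-183085884227/4294967296
(3,4): OLD=92775324887917/549755813888 → NEW=255, ERR=-47412407653523/549755813888
(3,5): OLD=539390976349207/4398046511104 → NEW=0, ERR=539390976349207/4398046511104
(3,6): OLD=10877708617601097/70368744177664 → NEW=255, ERR=-7066321147703223/70368744177664
(4,0): OLD=231970985283/2147483648 → NEW=0, ERR=231970985283/2147483648
(4,1): OLD=4940277230439/34359738368 → NEW=255, ERR=-3821456053401/34359738368
(4,2): OLD=70548436345193/549755813888 → NEW=255, ERR=-69639296196247/549755813888
(4,3): OLD=298389123665235/4398046511104 → NEW=0, ERR=298389123665235/4398046511104
(4,4): OLD=5209506782661449/35184372088832 → NEW=255, ERR=-3762508099990711/35184372088832
(4,5): OLD=115204900509060233/1125899906842624 → NEW=0, ERR=115204900509060233/1125899906842624
(4,6): OLD=3693862027437245839/18014398509481984 → NEW=255, ERR=-899809592480660081/18014398509481984
(5,0): OLD=82959612978981/549755813888 → NEW=255, ERR=-57228119562459/549755813888
(5,1): OLD=231783657882807/4398046511104 → NEW=0, ERR=231783657882807/4398046511104
(5,2): OLD=5145413794691697/35184372088832 → NEW=255, ERR=-3826601087960463/35184372088832
(5,3): OLD=29456980334171413/281474976710656 → NEW=0, ERR=29456980334171413/281474976710656
(5,4): OLD=3220855457399690375/18014398509481984 → NEW=255, ERR=-1372816162518215545/18014398509481984
(5,5): OLD=20837083457518694039/144115188075855872 → NEW=255, ERR=-15912289501824553321/144115188075855872
(5,6): OLD=155598193204873177337/2305843009213693952 → NEW=0, ERR=155598193204873177337/2305843009213693952
(6,0): OLD=9524487771220973/70368744177664 → NEW=255, ERR=-8419541994083347/70368744177664
(6,1): OLD=63303181754555857/1125899906842624 → NEW=0, ERR=63303181754555857/1125899906842624
(6,2): OLD=2621587081887894355/18014398509481984 → NEW=255, ERR=-1972084538030011565/18014398509481984
(6,3): OLD=20856835889797096589/144115188075855872 → NEW=255, ERR=-15892537069546150771/144115188075855872
(6,4): OLD=17517952724060429655/288230376151711744 → NEW=0, ERR=17517952724060429655/288230376151711744
(6,5): OLD=6381669752717212596387/36893488147419103232 → NEW=255, ERR=-3026169724874658727773/36893488147419103232
(6,6): OLD=94034662944725880402245/590295810358705651712 → NEW=255, ERR=-56490768696744060784315/590295810358705651712
Row 0: .#.#.#.
Row 1: #.#.###
Row 2: #.##..#
Row 3: ##.##.#
Row 4: .##.#.#
Row 5: #.#.##.
Row 6: #.##.##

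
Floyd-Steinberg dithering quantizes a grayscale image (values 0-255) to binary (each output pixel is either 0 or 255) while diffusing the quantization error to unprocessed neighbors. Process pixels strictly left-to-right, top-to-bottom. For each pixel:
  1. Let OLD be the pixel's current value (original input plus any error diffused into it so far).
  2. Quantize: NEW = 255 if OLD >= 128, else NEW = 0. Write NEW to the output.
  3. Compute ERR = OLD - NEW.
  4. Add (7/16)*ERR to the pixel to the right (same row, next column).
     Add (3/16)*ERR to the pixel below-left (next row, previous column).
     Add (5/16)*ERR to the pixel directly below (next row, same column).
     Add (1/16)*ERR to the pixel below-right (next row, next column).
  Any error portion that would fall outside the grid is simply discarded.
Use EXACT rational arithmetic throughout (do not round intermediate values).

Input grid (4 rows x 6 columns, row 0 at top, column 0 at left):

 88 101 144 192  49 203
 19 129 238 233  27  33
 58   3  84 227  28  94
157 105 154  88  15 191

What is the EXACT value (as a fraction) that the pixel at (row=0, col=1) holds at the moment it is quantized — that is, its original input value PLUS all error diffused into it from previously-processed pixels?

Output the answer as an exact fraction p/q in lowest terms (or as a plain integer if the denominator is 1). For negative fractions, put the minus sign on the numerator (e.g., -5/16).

Answer: 279/2

Derivation:
(0,0): OLD=88 → NEW=0, ERR=88
(0,1): OLD=279/2 → NEW=255, ERR=-231/2
Target (0,1): original=101, with diffused error = 279/2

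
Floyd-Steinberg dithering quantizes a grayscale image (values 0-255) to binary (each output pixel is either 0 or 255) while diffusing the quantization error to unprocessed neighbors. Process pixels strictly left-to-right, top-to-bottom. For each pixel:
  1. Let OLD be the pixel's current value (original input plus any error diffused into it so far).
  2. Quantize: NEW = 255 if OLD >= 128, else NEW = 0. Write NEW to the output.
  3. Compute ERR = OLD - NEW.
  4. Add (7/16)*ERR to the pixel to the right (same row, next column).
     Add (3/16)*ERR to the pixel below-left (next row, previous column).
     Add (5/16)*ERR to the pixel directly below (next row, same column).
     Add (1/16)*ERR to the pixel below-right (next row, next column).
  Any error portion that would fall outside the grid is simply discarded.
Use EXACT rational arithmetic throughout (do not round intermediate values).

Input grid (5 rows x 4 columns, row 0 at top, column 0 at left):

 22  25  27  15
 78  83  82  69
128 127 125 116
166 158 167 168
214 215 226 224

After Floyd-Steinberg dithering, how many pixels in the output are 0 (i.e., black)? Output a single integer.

Answer: 10

Derivation:
(0,0): OLD=22 → NEW=0, ERR=22
(0,1): OLD=277/8 → NEW=0, ERR=277/8
(0,2): OLD=5395/128 → NEW=0, ERR=5395/128
(0,3): OLD=68485/2048 → NEW=0, ERR=68485/2048
(1,0): OLD=11695/128 → NEW=0, ERR=11695/128
(1,1): OLD=146505/1024 → NEW=255, ERR=-114615/1024
(1,2): OLD=1790333/32768 → NEW=0, ERR=1790333/32768
(1,3): OLD=55568123/524288 → NEW=0, ERR=55568123/524288
(2,0): OLD=2221107/16384 → NEW=255, ERR=-1956813/16384
(2,1): OLD=29215713/524288 → NEW=0, ERR=29215713/524288
(2,2): OLD=188041765/1048576 → NEW=255, ERR=-79345115/1048576
(2,3): OLD=2003713137/16777216 → NEW=0, ERR=2003713137/16777216
(3,0): OLD=1167065987/8388608 → NEW=255, ERR=-972029053/8388608
(3,1): OLD=13833283677/134217728 → NEW=0, ERR=13833283677/134217728
(3,2): OLD=460250219171/2147483648 → NEW=255, ERR=-87358111069/2147483648
(3,3): OLD=6280806880501/34359738368 → NEW=255, ERR=-2480926403339/34359738368
(4,0): OLD=423299027463/2147483648 → NEW=255, ERR=-124309302777/2147483648
(4,1): OLD=3556463776533/17179869184 → NEW=255, ERR=-824402865387/17179869184
(4,2): OLD=101813066349045/549755813888 → NEW=255, ERR=-38374666192395/549755813888
(4,3): OLD=1480864384927043/8796093022208 → NEW=255, ERR=-762139335735997/8796093022208
Output grid:
  Row 0: ....  (4 black, running=4)
  Row 1: .#..  (3 black, running=7)
  Row 2: #.#.  (2 black, running=9)
  Row 3: #.##  (1 black, running=10)
  Row 4: ####  (0 black, running=10)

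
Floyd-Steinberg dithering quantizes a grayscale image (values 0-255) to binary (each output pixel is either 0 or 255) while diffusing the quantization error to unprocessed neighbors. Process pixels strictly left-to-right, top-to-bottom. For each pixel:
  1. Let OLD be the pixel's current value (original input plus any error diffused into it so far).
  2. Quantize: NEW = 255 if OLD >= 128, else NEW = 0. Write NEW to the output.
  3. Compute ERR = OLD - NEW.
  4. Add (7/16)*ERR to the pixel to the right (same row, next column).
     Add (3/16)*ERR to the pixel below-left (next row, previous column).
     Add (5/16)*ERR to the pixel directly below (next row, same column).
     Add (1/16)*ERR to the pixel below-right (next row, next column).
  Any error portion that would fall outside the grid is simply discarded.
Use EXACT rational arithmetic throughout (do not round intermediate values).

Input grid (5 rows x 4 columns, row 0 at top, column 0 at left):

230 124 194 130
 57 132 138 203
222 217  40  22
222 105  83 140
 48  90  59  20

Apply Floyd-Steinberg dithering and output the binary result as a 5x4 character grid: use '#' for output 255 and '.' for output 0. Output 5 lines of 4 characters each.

(0,0): OLD=230 → NEW=255, ERR=-25
(0,1): OLD=1809/16 → NEW=0, ERR=1809/16
(0,2): OLD=62327/256 → NEW=255, ERR=-2953/256
(0,3): OLD=511809/4096 → NEW=0, ERR=511809/4096
(1,0): OLD=18019/256 → NEW=0, ERR=18019/256
(1,1): OLD=398133/2048 → NEW=255, ERR=-124107/2048
(1,2): OLD=9068761/65536 → NEW=255, ERR=-7642919/65536
(1,3): OLD=199549247/1048576 → NEW=255, ERR=-67837633/1048576
(2,0): OLD=7622935/32768 → NEW=255, ERR=-732905/32768
(2,1): OLD=179107309/1048576 → NEW=255, ERR=-88279571/1048576
(2,2): OLD=-103169695/2097152 → NEW=0, ERR=-103169695/2097152
(2,3): OLD=-906940099/33554432 → NEW=0, ERR=-906940099/33554432
(3,0): OLD=3342438439/16777216 → NEW=255, ERR=-935751641/16777216
(3,1): OLD=11721775673/268435456 → NEW=0, ERR=11721775673/268435456
(3,2): OLD=328139977927/4294967296 → NEW=0, ERR=328139977927/4294967296
(3,3): OLD=11125973389809/68719476736 → NEW=255, ERR=-6397493177871/68719476736
(4,0): OLD=166463625947/4294967296 → NEW=0, ERR=166463625947/4294967296
(4,1): OLD=4516303927697/34359738368 → NEW=255, ERR=-4245429356143/34359738368
(4,2): OLD=15494668325617/1099511627776 → NEW=0, ERR=15494668325617/1099511627776
(4,3): OLD=32510779287271/17592186044416 → NEW=0, ERR=32510779287271/17592186044416
Row 0: #.#.
Row 1: .###
Row 2: ##..
Row 3: #..#
Row 4: .#..

Answer: #.#.
.###
##..
#..#
.#..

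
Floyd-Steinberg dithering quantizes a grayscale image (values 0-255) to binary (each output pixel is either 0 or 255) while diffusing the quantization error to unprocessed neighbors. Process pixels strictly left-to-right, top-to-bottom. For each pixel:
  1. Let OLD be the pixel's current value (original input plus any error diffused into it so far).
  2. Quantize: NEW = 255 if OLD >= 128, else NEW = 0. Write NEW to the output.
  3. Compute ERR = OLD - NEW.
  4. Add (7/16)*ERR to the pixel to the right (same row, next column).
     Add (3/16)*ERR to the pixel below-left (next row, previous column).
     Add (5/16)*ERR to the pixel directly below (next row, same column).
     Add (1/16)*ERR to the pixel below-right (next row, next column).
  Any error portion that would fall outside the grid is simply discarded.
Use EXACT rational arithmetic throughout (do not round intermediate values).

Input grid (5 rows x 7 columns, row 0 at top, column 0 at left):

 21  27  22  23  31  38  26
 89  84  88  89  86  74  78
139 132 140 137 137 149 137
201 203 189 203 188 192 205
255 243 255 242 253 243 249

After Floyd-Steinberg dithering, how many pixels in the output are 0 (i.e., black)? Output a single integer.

(0,0): OLD=21 → NEW=0, ERR=21
(0,1): OLD=579/16 → NEW=0, ERR=579/16
(0,2): OLD=9685/256 → NEW=0, ERR=9685/256
(0,3): OLD=162003/4096 → NEW=0, ERR=162003/4096
(0,4): OLD=3165637/65536 → NEW=0, ERR=3165637/65536
(0,5): OLD=62005347/1048576 → NEW=0, ERR=62005347/1048576
(0,6): OLD=870245045/16777216 → NEW=0, ERR=870245045/16777216
(1,0): OLD=26201/256 → NEW=0, ERR=26201/256
(1,1): OLD=304111/2048 → NEW=255, ERR=-218129/2048
(1,2): OLD=4122395/65536 → NEW=0, ERR=4122395/65536
(1,3): OLD=36779135/262144 → NEW=255, ERR=-30067585/262144
(1,4): OLD=1081687965/16777216 → NEW=0, ERR=1081687965/16777216
(1,5): OLD=17908802733/134217728 → NEW=255, ERR=-16316717907/134217728
(1,6): OLD=96033185411/2147483648 → NEW=0, ERR=96033185411/2147483648
(2,0): OLD=4948405/32768 → NEW=255, ERR=-3407435/32768
(2,1): OLD=74881943/1048576 → NEW=0, ERR=74881943/1048576
(2,2): OLD=2730282373/16777216 → NEW=255, ERR=-1547907707/16777216
(2,3): OLD=10309536669/134217728 → NEW=0, ERR=10309536669/134217728
(2,4): OLD=172647388909/1073741824 → NEW=255, ERR=-101156776211/1073741824
(2,5): OLD=2824624333071/34359738368 → NEW=0, ERR=2824624333071/34359738368
(2,6): OLD=98594491882841/549755813888 → NEW=255, ERR=-41593240658599/549755813888
(3,0): OLD=3051676645/16777216 → NEW=255, ERR=-1226513435/16777216
(3,1): OLD=22754514561/134217728 → NEW=255, ERR=-11471006079/134217728
(3,2): OLD=152087278675/1073741824 → NEW=255, ERR=-121716886445/1073741824
(3,3): OLD=661335071029/4294967296 → NEW=255, ERR=-433881589451/4294967296
(3,4): OLD=73984754194405/549755813888 → NEW=255, ERR=-66202978347035/549755813888
(3,5): OLD=637413483542271/4398046511104 → NEW=255, ERR=-484088376789249/4398046511104
(3,6): OLD=9734796207185505/70368744177664 → NEW=255, ERR=-8209233558118815/70368744177664
(4,0): OLD=464134774603/2147483648 → NEW=255, ERR=-83473555637/2147483648
(4,1): OLD=5960126009295/34359738368 → NEW=255, ERR=-2801607274545/34359738368
(4,2): OLD=87752044085377/549755813888 → NEW=255, ERR=-52435688456063/549755813888
(4,3): OLD=611496247016155/4398046511104 → NEW=255, ERR=-510005613315365/4398046511104
(4,4): OLD=4844286985947233/35184372088832 → NEW=255, ERR=-4127727896704927/35184372088832
(4,5): OLD=143976734762971809/1125899906842624 → NEW=0, ERR=143976734762971809/1125899906842624
(4,6): OLD=4712757063094263735/18014398509481984 → NEW=255, ERR=119085443176357815/18014398509481984
Output grid:
  Row 0: .......  (7 black, running=7)
  Row 1: .#.#.#.  (4 black, running=11)
  Row 2: #.#.#.#  (3 black, running=14)
  Row 3: #######  (0 black, running=14)
  Row 4: #####.#  (1 black, running=15)

Answer: 15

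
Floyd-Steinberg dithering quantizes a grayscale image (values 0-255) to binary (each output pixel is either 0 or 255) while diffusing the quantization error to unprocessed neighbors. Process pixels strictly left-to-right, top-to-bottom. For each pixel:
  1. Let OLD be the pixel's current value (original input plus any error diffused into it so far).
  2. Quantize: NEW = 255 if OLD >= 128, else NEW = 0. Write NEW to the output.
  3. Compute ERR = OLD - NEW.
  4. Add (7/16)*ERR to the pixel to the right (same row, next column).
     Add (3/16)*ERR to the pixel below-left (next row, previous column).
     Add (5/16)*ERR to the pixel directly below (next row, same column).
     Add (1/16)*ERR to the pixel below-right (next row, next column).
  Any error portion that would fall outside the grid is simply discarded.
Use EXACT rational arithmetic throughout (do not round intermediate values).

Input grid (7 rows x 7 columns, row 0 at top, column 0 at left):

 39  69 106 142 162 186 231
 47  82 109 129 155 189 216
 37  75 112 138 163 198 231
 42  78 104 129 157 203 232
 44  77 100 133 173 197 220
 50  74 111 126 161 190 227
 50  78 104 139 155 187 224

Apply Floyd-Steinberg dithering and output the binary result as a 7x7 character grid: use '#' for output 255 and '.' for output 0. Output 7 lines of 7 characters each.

Answer: ..#.###
..#.#.#
.#.#.##
..#.###
..#.###
.#.#.##
...#.##

Derivation:
(0,0): OLD=39 → NEW=0, ERR=39
(0,1): OLD=1377/16 → NEW=0, ERR=1377/16
(0,2): OLD=36775/256 → NEW=255, ERR=-28505/256
(0,3): OLD=382097/4096 → NEW=0, ERR=382097/4096
(0,4): OLD=13291511/65536 → NEW=255, ERR=-3420169/65536
(0,5): OLD=171093953/1048576 → NEW=255, ERR=-96292927/1048576
(0,6): OLD=3201486407/16777216 → NEW=255, ERR=-1076703673/16777216
(1,0): OLD=19283/256 → NEW=0, ERR=19283/256
(1,1): OLD=252741/2048 → NEW=0, ERR=252741/2048
(1,2): OLD=9900201/65536 → NEW=255, ERR=-6811479/65536
(1,3): OLD=25148981/262144 → NEW=0, ERR=25148981/262144
(1,4): OLD=2839964479/16777216 → NEW=255, ERR=-1438225601/16777216
(1,5): OLD=14428806767/134217728 → NEW=0, ERR=14428806767/134217728
(1,6): OLD=509464473761/2147483648 → NEW=255, ERR=-38143856479/2147483648
(2,0): OLD=2741959/32768 → NEW=0, ERR=2741959/32768
(2,1): OLD=141971197/1048576 → NEW=255, ERR=-125415683/1048576
(2,2): OLD=887411255/16777216 → NEW=0, ERR=887411255/16777216
(2,3): OLD=22622615103/134217728 → NEW=255, ERR=-11602905537/134217728
(2,4): OLD=133726585199/1073741824 → NEW=0, ERR=133726585199/1073741824
(2,5): OLD=9531180484645/34359738368 → NEW=255, ERR=769447200805/34359738368
(2,6): OLD=133021989427795/549755813888 → NEW=255, ERR=-7165743113645/549755813888
(3,0): OLD=767109463/16777216 → NEW=0, ERR=767109463/16777216
(3,1): OLD=10170296971/134217728 → NEW=0, ERR=10170296971/134217728
(3,2): OLD=139582452177/1073741824 → NEW=255, ERR=-134221712943/1073741824
(3,3): OLD=317627247143/4294967296 → NEW=0, ERR=317627247143/4294967296
(3,4): OLD=124833040037207/549755813888 → NEW=255, ERR=-15354692504233/549755813888
(3,5): OLD=893325297161973/4398046511104 → NEW=255, ERR=-228176563169547/4398046511104
(3,6): OLD=14540172224188459/70368744177664 → NEW=255, ERR=-3403857541115861/70368744177664
(4,0): OLD=155684549945/2147483648 → NEW=0, ERR=155684549945/2147483648
(4,1): OLD=3841975195237/34359738368 → NEW=0, ERR=3841975195237/34359738368
(4,2): OLD=70620583640587/549755813888 → NEW=255, ERR=-69567148900853/549755813888
(4,3): OLD=385703086639849/4398046511104 → NEW=0, ERR=385703086639849/4398046511104
(4,4): OLD=6950123630305643/35184372088832 → NEW=255, ERR=-2021891252346517/35184372088832
(4,5): OLD=163064705797692523/1125899906842624 → NEW=255, ERR=-124039770447176597/1125899906842624
(4,6): OLD=2764167475495127389/18014398509481984 → NEW=255, ERR=-1829504144422778531/18014398509481984
(5,0): OLD=51468480275711/549755813888 → NEW=0, ERR=51468480275711/549755813888
(5,1): OLD=574851029637845/4398046511104 → NEW=255, ERR=-546650830693675/4398046511104
(5,2): OLD=1425285458870371/35184372088832 → NEW=0, ERR=1425285458870371/35184372088832
(5,3): OLD=42909422261038863/281474976710656 → NEW=255, ERR=-28866696800178417/281474976710656
(5,4): OLD=1495168728084432581/18014398509481984 → NEW=0, ERR=1495168728084432581/18014398509481984
(5,5): OLD=24391525087586189685/144115188075855872 → NEW=255, ERR=-12357847871757057675/144115188075855872
(5,6): OLD=347864171595059377723/2305843009213693952 → NEW=255, ERR=-240125795754432580037/2305843009213693952
(6,0): OLD=3937223927830615/70368744177664 → NEW=0, ERR=3937223927830615/70368744177664
(6,1): OLD=86788372001558211/1125899906842624 → NEW=0, ERR=86788372001558211/1125899906842624
(6,2): OLD=2222718748156571369/18014398509481984 → NEW=0, ERR=2222718748156571369/18014398509481984
(6,3): OLD=25800481442660883127/144115188075855872 → NEW=255, ERR=-10948891516682364233/144115188075855872
(6,4): OLD=36089610319720099205/288230376151711744 → NEW=0, ERR=36089610319720099205/288230376151711744
(6,5): OLD=7402476841662642876121/36893488147419103232 → NEW=255, ERR=-2005362635929228448039/36893488147419103232
(6,6): OLD=95815050353321053679455/590295810358705651712 → NEW=255, ERR=-54710381288148887507105/590295810358705651712
Row 0: ..#.###
Row 1: ..#.#.#
Row 2: .#.#.##
Row 3: ..#.###
Row 4: ..#.###
Row 5: .#.#.##
Row 6: ...#.##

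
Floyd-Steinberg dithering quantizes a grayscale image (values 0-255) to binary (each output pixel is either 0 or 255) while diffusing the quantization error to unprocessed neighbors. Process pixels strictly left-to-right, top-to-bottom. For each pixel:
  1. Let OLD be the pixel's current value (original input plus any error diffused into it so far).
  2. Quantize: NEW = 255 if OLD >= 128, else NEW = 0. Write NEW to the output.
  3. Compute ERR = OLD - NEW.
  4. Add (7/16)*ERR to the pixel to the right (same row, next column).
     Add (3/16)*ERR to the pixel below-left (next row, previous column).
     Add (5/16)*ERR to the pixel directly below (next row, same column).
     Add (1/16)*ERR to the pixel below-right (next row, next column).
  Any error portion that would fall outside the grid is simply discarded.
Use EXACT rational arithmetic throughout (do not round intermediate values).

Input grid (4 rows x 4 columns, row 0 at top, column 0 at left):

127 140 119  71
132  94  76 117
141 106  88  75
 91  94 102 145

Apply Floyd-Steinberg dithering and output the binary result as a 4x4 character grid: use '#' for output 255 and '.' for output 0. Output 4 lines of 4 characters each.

(0,0): OLD=127 → NEW=0, ERR=127
(0,1): OLD=3129/16 → NEW=255, ERR=-951/16
(0,2): OLD=23807/256 → NEW=0, ERR=23807/256
(0,3): OLD=457465/4096 → NEW=0, ERR=457465/4096
(1,0): OLD=41099/256 → NEW=255, ERR=-24181/256
(1,1): OLD=121805/2048 → NEW=0, ERR=121805/2048
(1,2): OLD=9719505/65536 → NEW=255, ERR=-6992175/65536
(1,3): OLD=116429959/1048576 → NEW=0, ERR=116429959/1048576
(2,0): OLD=4018463/32768 → NEW=0, ERR=4018463/32768
(2,1): OLD=159729477/1048576 → NEW=255, ERR=-107657403/1048576
(2,2): OLD=71884153/2097152 → NEW=0, ERR=71884153/2097152
(2,3): OLD=3960321461/33554432 → NEW=0, ERR=3960321461/33554432
(3,0): OLD=1846708527/16777216 → NEW=0, ERR=1846708527/16777216
(3,1): OLD=33329973041/268435456 → NEW=0, ERR=33329973041/268435456
(3,2): OLD=784889753295/4294967296 → NEW=255, ERR=-310326907185/4294967296
(3,3): OLD=10473860256809/68719476736 → NEW=255, ERR=-7049606310871/68719476736
Row 0: .#..
Row 1: #.#.
Row 2: .#..
Row 3: ..##

Answer: .#..
#.#.
.#..
..##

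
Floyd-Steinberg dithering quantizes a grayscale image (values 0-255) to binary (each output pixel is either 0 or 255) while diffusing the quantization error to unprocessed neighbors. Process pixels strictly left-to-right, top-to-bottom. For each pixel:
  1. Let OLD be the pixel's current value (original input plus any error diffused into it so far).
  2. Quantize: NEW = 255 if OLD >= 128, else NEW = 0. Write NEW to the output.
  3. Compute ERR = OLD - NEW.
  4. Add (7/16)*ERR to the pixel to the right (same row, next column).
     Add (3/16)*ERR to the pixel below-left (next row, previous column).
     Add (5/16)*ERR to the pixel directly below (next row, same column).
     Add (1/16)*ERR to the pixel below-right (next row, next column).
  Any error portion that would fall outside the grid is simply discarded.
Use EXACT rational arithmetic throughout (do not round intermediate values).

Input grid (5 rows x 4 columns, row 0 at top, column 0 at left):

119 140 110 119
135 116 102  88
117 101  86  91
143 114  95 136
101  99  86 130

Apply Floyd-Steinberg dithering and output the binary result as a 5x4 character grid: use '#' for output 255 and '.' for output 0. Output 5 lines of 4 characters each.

Answer: .#.#
#.#.
.#..
#..#
.#.#

Derivation:
(0,0): OLD=119 → NEW=0, ERR=119
(0,1): OLD=3073/16 → NEW=255, ERR=-1007/16
(0,2): OLD=21111/256 → NEW=0, ERR=21111/256
(0,3): OLD=635201/4096 → NEW=255, ERR=-409279/4096
(1,0): OLD=41059/256 → NEW=255, ERR=-24221/256
(1,1): OLD=159413/2048 → NEW=0, ERR=159413/2048
(1,2): OLD=9119705/65536 → NEW=255, ERR=-7591975/65536
(1,3): OLD=11792959/1048576 → NEW=0, ERR=11792959/1048576
(2,0): OLD=3343255/32768 → NEW=0, ERR=3343255/32768
(2,1): OLD=149241325/1048576 → NEW=255, ERR=-118145555/1048576
(2,2): OLD=15682753/2097152 → NEW=0, ERR=15682753/2097152
(2,3): OLD=3038218973/33554432 → NEW=0, ERR=3038218973/33554432
(3,0): OLD=2579626023/16777216 → NEW=255, ERR=-1698564057/16777216
(3,1): OLD=11348181817/268435456 → NEW=0, ERR=11348181817/268435456
(3,2): OLD=540168121031/4294967296 → NEW=0, ERR=540168121031/4294967296
(3,3): OLD=15103604104177/68719476736 → NEW=255, ERR=-2419862463503/68719476736
(4,0): OLD=331951117787/4294967296 → NEW=0, ERR=331951117787/4294967296
(4,1): OLD=5610206265617/34359738368 → NEW=255, ERR=-3151527018223/34359738368
(4,2): OLD=89295618570737/1099511627776 → NEW=0, ERR=89295618570737/1099511627776
(4,3): OLD=2856747557672935/17592186044416 → NEW=255, ERR=-1629259883653145/17592186044416
Row 0: .#.#
Row 1: #.#.
Row 2: .#..
Row 3: #..#
Row 4: .#.#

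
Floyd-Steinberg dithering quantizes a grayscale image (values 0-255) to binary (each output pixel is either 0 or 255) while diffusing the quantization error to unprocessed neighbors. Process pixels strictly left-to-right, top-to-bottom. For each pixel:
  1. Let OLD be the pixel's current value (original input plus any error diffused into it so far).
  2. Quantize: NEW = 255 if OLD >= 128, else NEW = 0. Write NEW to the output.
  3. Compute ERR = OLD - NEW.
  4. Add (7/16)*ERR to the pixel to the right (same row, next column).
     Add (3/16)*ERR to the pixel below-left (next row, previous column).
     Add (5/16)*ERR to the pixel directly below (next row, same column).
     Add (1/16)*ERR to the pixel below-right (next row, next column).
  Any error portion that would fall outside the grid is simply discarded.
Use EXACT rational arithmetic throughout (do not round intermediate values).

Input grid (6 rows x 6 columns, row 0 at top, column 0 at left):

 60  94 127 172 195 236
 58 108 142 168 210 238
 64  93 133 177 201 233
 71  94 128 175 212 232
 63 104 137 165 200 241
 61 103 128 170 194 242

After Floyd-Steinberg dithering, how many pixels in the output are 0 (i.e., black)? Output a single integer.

Answer: 15

Derivation:
(0,0): OLD=60 → NEW=0, ERR=60
(0,1): OLD=481/4 → NEW=0, ERR=481/4
(0,2): OLD=11495/64 → NEW=255, ERR=-4825/64
(0,3): OLD=142353/1024 → NEW=255, ERR=-118767/1024
(0,4): OLD=2363511/16384 → NEW=255, ERR=-1814409/16384
(0,5): OLD=49165121/262144 → NEW=255, ERR=-17681599/262144
(1,0): OLD=6355/64 → NEW=0, ERR=6355/64
(1,1): OLD=91461/512 → NEW=255, ERR=-39099/512
(1,2): OLD=1159977/16384 → NEW=0, ERR=1159977/16384
(1,3): OLD=8995061/65536 → NEW=255, ERR=-7716619/65536
(1,4): OLD=436136639/4194304 → NEW=0, ERR=436136639/4194304
(1,5): OLD=17145849481/67108864 → NEW=255, ERR=33089161/67108864
(2,0): OLD=661191/8192 → NEW=0, ERR=661191/8192
(2,1): OLD=32487037/262144 → NEW=0, ERR=32487037/262144
(2,2): OLD=765431735/4194304 → NEW=255, ERR=-304115785/4194304
(2,3): OLD=4442752191/33554432 → NEW=255, ERR=-4113627969/33554432
(2,4): OLD=185319695805/1073741824 → NEW=255, ERR=-88484469315/1073741824
(2,5): OLD=3497816347131/17179869184 → NEW=255, ERR=-883050294789/17179869184
(3,0): OLD=501047255/4194304 → NEW=0, ERR=501047255/4194304
(3,1): OLD=5920354699/33554432 → NEW=255, ERR=-2636025461/33554432
(3,2): OLD=14960061969/268435456 → NEW=0, ERR=14960061969/268435456
(3,3): OLD=2423871318387/17179869184 → NEW=255, ERR=-1956995323533/17179869184
(3,4): OLD=16370531528851/137438953472 → NEW=0, ERR=16370531528851/137438953472
(3,5): OLD=578119092126141/2199023255552 → NEW=255, ERR=17368161960381/2199023255552
(4,0): OLD=45956681273/536870912 → NEW=0, ERR=45956681273/536870912
(4,1): OLD=1158062350053/8589934592 → NEW=255, ERR=-1032370970907/8589934592
(4,2): OLD=20771668482079/274877906944 → NEW=0, ERR=20771668482079/274877906944
(4,3): OLD=828062020453435/4398046511104 → NEW=255, ERR=-293439839878085/4398046511104
(4,4): OLD=14242173169940203/70368744177664 → NEW=255, ERR=-3701856595364117/70368744177664
(4,5): OLD=256589499437956237/1125899906842624 → NEW=255, ERR=-30514976806912883/1125899906842624
(5,0): OLD=8963197750911/137438953472 → NEW=0, ERR=8963197750911/137438953472
(5,1): OLD=499149030069359/4398046511104 → NEW=0, ERR=499149030069359/4398046511104
(5,2): OLD=6377041243527093/35184372088832 → NEW=255, ERR=-2594973639125067/35184372088832
(5,3): OLD=125810143370568215/1125899906842624 → NEW=0, ERR=125810143370568215/1125899906842624
(5,4): OLD=489081282171853079/2251799813685248 → NEW=255, ERR=-85127670317885161/2251799813685248
(5,5): OLD=7699466007243303555/36028797018963968 → NEW=255, ERR=-1487877232592508285/36028797018963968
Output grid:
  Row 0: ..####  (2 black, running=2)
  Row 1: .#.#.#  (3 black, running=5)
  Row 2: ..####  (2 black, running=7)
  Row 3: .#.#.#  (3 black, running=10)
  Row 4: .#.###  (2 black, running=12)
  Row 5: ..#.##  (3 black, running=15)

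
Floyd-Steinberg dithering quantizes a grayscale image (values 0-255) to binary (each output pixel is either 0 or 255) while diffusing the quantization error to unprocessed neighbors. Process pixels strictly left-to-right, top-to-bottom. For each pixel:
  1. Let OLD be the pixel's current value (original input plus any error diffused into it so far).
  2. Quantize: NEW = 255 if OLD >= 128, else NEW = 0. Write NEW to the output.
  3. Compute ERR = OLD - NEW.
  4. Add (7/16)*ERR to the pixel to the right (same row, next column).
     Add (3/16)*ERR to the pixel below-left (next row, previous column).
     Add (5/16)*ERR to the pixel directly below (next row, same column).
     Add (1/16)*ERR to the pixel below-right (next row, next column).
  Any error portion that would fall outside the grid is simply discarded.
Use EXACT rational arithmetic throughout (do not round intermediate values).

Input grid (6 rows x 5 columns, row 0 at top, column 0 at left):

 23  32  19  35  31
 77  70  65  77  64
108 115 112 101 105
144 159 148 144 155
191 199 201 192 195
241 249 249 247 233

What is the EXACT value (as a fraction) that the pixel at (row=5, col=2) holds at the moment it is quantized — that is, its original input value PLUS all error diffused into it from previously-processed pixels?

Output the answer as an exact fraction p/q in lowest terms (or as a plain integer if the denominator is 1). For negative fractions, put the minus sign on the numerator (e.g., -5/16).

(0,0): OLD=23 → NEW=0, ERR=23
(0,1): OLD=673/16 → NEW=0, ERR=673/16
(0,2): OLD=9575/256 → NEW=0, ERR=9575/256
(0,3): OLD=210385/4096 → NEW=0, ERR=210385/4096
(0,4): OLD=3504311/65536 → NEW=0, ERR=3504311/65536
(1,0): OLD=23571/256 → NEW=0, ERR=23571/256
(1,1): OLD=270085/2048 → NEW=255, ERR=-252155/2048
(1,2): OLD=2299113/65536 → NEW=0, ERR=2299113/65536
(1,3): OLD=31657269/262144 → NEW=0, ERR=31657269/262144
(1,4): OLD=573587199/4194304 → NEW=255, ERR=-495960321/4194304
(2,0): OLD=3725319/32768 → NEW=0, ERR=3725319/32768
(2,1): OLD=145327421/1048576 → NEW=255, ERR=-122059459/1048576
(2,2): OLD=1459344887/16777216 → NEW=0, ERR=1459344887/16777216
(2,3): OLD=42094770421/268435456 → NEW=255, ERR=-26356270859/268435456
(2,4): OLD=140187410803/4294967296 → NEW=0, ERR=140187410803/4294967296
(3,0): OLD=2645791767/16777216 → NEW=255, ERR=-1632398313/16777216
(3,1): OLD=13887545291/134217728 → NEW=0, ERR=13887545291/134217728
(3,2): OLD=836512350761/4294967296 → NEW=255, ERR=-258704309719/4294967296
(3,3): OLD=846290917089/8589934592 → NEW=0, ERR=846290917089/8589934592
(3,4): OLD=27785547648325/137438953472 → NEW=255, ERR=-7261385487035/137438953472
(4,0): OLD=386536080121/2147483648 → NEW=255, ERR=-161072250119/2147483648
(4,1): OLD=12448164718073/68719476736 → NEW=255, ERR=-5075301849607/68719476736
(4,2): OLD=192199784657335/1099511627776 → NEW=255, ERR=-88175680425545/1099511627776
(4,3): OLD=3061594589509113/17592186044416 → NEW=255, ERR=-1424412851816967/17592186044416
(4,4): OLD=42002647582355023/281474976710656 → NEW=255, ERR=-29773471478862257/281474976710656
(5,0): OLD=223984836726155/1099511627776 → NEW=255, ERR=-56390628356725/1099511627776
(5,1): OLD=1616349872628193/8796093022208 → NEW=255, ERR=-626653848034847/8796093022208
(5,2): OLD=48687545065471593/281474976710656 → NEW=255, ERR=-23088573995745687/281474976710656
Target (5,2): original=249, with diffused error = 48687545065471593/281474976710656

Answer: 48687545065471593/281474976710656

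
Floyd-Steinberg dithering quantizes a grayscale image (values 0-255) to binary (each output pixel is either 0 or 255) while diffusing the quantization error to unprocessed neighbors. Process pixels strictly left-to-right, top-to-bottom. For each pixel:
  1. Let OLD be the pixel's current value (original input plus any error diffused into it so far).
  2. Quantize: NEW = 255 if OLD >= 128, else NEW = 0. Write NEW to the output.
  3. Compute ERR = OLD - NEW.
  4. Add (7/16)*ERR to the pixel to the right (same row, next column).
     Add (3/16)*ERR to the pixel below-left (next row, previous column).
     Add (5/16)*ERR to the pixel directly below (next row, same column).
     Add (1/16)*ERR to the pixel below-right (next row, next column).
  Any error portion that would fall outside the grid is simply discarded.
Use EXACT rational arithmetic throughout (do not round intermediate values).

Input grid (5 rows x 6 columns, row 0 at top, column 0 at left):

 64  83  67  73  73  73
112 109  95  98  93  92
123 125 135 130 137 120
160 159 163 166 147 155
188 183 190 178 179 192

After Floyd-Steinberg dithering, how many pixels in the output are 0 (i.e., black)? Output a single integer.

Answer: 15

Derivation:
(0,0): OLD=64 → NEW=0, ERR=64
(0,1): OLD=111 → NEW=0, ERR=111
(0,2): OLD=1849/16 → NEW=0, ERR=1849/16
(0,3): OLD=31631/256 → NEW=0, ERR=31631/256
(0,4): OLD=520425/4096 → NEW=0, ERR=520425/4096
(0,5): OLD=8427103/65536 → NEW=255, ERR=-8284577/65536
(1,0): OLD=2445/16 → NEW=255, ERR=-1635/16
(1,1): OLD=15955/128 → NEW=0, ERR=15955/128
(1,2): OLD=883719/4096 → NEW=255, ERR=-160761/4096
(1,3): OLD=2465575/16384 → NEW=255, ERR=-1712345/16384
(1,4): OLD=74449713/1048576 → NEW=0, ERR=74449713/1048576
(1,5): OLD=1535114503/16777216 → NEW=0, ERR=1535114503/16777216
(2,0): OLD=234369/2048 → NEW=0, ERR=234369/2048
(2,1): OLD=13125123/65536 → NEW=255, ERR=-3586557/65536
(2,2): OLD=91211801/1048576 → NEW=0, ERR=91211801/1048576
(2,3): OLD=1226882305/8388608 → NEW=255, ERR=-912212735/8388608
(2,4): OLD=32812558451/268435456 → NEW=0, ERR=32812558451/268435456
(2,5): OLD=886952271445/4294967296 → NEW=255, ERR=-208264389035/4294967296
(3,0): OLD=194511529/1048576 → NEW=255, ERR=-72875351/1048576
(3,1): OLD=1132078829/8388608 → NEW=255, ERR=-1007016211/8388608
(3,2): OLD=7640565363/67108864 → NEW=0, ERR=7640565363/67108864
(3,3): OLD=902734260109/4294967296 → NEW=255, ERR=-192482400371/4294967296
(3,4): OLD=5143772433125/34359738368 → NEW=255, ERR=-3617960850715/34359738368
(3,5): OLD=55755857117963/549755813888 → NEW=0, ERR=55755857117963/549755813888
(4,0): OLD=19296870191/134217728 → NEW=255, ERR=-14928650449/134217728
(4,1): OLD=244443004811/2147483648 → NEW=0, ERR=244443004811/2147483648
(4,2): OLD=17830844062209/68719476736 → NEW=255, ERR=307377494529/68719476736
(4,3): OLD=168582294003573/1099511627776 → NEW=255, ERR=-111793171079307/1099511627776
(4,4): OLD=2072835016493717/17592186044416 → NEW=0, ERR=2072835016493717/17592186044416
(4,5): OLD=75621581827209971/281474976710656 → NEW=255, ERR=3845462765992691/281474976710656
Output grid:
  Row 0: .....#  (5 black, running=5)
  Row 1: #.##..  (3 black, running=8)
  Row 2: .#.#.#  (3 black, running=11)
  Row 3: ##.##.  (2 black, running=13)
  Row 4: #.##.#  (2 black, running=15)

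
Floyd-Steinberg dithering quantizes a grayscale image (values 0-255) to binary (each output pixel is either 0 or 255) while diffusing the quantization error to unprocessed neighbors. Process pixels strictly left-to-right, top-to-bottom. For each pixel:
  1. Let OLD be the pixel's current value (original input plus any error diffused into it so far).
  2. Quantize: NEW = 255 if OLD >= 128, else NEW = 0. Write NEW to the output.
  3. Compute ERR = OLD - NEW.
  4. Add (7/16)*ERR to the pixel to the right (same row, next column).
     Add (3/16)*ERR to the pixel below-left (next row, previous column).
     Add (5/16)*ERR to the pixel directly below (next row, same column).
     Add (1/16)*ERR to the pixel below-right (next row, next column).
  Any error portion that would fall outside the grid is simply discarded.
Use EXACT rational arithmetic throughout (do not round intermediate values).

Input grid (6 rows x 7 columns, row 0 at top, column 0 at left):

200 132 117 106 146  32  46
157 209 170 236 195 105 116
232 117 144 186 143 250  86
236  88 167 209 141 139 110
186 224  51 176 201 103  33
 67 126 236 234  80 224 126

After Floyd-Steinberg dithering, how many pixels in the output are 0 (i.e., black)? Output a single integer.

Answer: 16

Derivation:
(0,0): OLD=200 → NEW=255, ERR=-55
(0,1): OLD=1727/16 → NEW=0, ERR=1727/16
(0,2): OLD=42041/256 → NEW=255, ERR=-23239/256
(0,3): OLD=271503/4096 → NEW=0, ERR=271503/4096
(0,4): OLD=11468777/65536 → NEW=255, ERR=-5242903/65536
(0,5): OLD=-3145889/1048576 → NEW=0, ERR=-3145889/1048576
(0,6): OLD=749730713/16777216 → NEW=0, ERR=749730713/16777216
(1,0): OLD=40973/256 → NEW=255, ERR=-24307/256
(1,1): OLD=370139/2048 → NEW=255, ERR=-152101/2048
(1,2): OLD=8409207/65536 → NEW=255, ERR=-8302473/65536
(1,3): OLD=47347243/262144 → NEW=255, ERR=-19499477/262144
(1,4): OLD=2366206625/16777216 → NEW=255, ERR=-1911983455/16777216
(1,5): OLD=7728588273/134217728 → NEW=0, ERR=7728588273/134217728
(1,6): OLD=332794775807/2147483648 → NEW=255, ERR=-214813554433/2147483648
(2,0): OLD=6173593/32768 → NEW=255, ERR=-2182247/32768
(2,1): OLD=36665763/1048576 → NEW=0, ERR=36665763/1048576
(2,2): OLD=1696512169/16777216 → NEW=0, ERR=1696512169/16777216
(2,3): OLD=23851681953/134217728 → NEW=255, ERR=-10373838687/134217728
(2,4): OLD=85597992625/1073741824 → NEW=0, ERR=85597992625/1073741824
(2,5): OLD=9517419005051/34359738368 → NEW=255, ERR=755685721211/34359738368
(2,6): OLD=37362234286093/549755813888 → NEW=0, ERR=37362234286093/549755813888
(3,0): OLD=3720260745/16777216 → NEW=255, ERR=-557929335/16777216
(3,1): OLD=13311150933/134217728 → NEW=0, ERR=13311150933/134217728
(3,2): OLD=246620007055/1073741824 → NEW=255, ERR=-27184158065/1073741824
(3,3): OLD=837680190553/4294967296 → NEW=255, ERR=-257536469927/4294967296
(3,4): OLD=76400560722057/549755813888 → NEW=255, ERR=-63787171819383/549755813888
(3,5): OLD=496257230065195/4398046511104 → NEW=0, ERR=496257230065195/4398046511104
(3,6): OLD=12805579613758133/70368744177664 → NEW=255, ERR=-5138450151546187/70368744177664
(4,0): OLD=417048237927/2147483648 → NEW=255, ERR=-130560092313/2147483648
(4,1): OLD=7613032919611/34359738368 → NEW=255, ERR=-1148700364229/34359738368
(4,2): OLD=12873958028885/549755813888 → NEW=0, ERR=12873958028885/549755813888
(4,3): OLD=634063466485047/4398046511104 → NEW=255, ERR=-487438393846473/4398046511104
(4,4): OLD=4702808147500085/35184372088832 → NEW=255, ERR=-4269206735152075/35184372088832
(4,5): OLD=72319266070357237/1125899906842624 → NEW=0, ERR=72319266070357237/1125899906842624
(4,6): OLD=816675852078401091/18014398509481984 → NEW=0, ERR=816675852078401091/18014398509481984
(5,0): OLD=22942731052769/549755813888 → NEW=0, ERR=22942731052769/549755813888
(5,1): OLD=591104649741899/4398046511104 → NEW=255, ERR=-530397210589621/4398046511104
(5,2): OLD=5899926322398013/35184372088832 → NEW=255, ERR=-3072088560254147/35184372088832
(5,3): OLD=39372223266670737/281474976710656 → NEW=255, ERR=-32403895794546543/281474976710656
(5,4): OLD=-57056709726701861/18014398509481984 → NEW=0, ERR=-57056709726701861/18014398509481984
(5,5): OLD=35106971141681218731/144115188075855872 → NEW=255, ERR=-1642401817662028629/144115188075855872
(5,6): OLD=320963306577433007525/2305843009213693952 → NEW=255, ERR=-267026660772058950235/2305843009213693952
Output grid:
  Row 0: #.#.#..  (4 black, running=4)
  Row 1: #####.#  (1 black, running=5)
  Row 2: #..#.#.  (4 black, running=9)
  Row 3: #.###.#  (2 black, running=11)
  Row 4: ##.##..  (3 black, running=14)
  Row 5: .###.##  (2 black, running=16)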